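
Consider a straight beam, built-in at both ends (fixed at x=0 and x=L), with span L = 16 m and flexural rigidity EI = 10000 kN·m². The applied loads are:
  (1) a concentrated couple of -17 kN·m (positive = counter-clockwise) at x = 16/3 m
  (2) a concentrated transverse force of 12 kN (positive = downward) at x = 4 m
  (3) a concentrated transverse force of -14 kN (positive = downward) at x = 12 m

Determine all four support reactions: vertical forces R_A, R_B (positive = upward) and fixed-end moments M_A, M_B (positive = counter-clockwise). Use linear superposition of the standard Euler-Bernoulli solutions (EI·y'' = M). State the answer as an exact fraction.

R_A = 313/48 kN, M_A = 33/2 kN·m, R_B = -409/48 kN, M_B = 101/6 kN·m

Load 1 — applied couple M₀=-17 kN·m at a=16/3 m (b=L-a=32/3):
  R_A = 6M₀ab/L³ = 6·(-17)·(16/3)·(32/3)/16³ = -17/12 kN
  M_A = M₀b(2a-b)/L² = (-17)·(32/3)·(2·(16/3)-(32/3))/16² = 0 kN·m
  R_B = -6M₀ab/L³ = -6·(-17)·(16/3)·(32/3)/16³ = 17/12 kN
  M_B = M₀a(2b-a)/L² = (-17)·(16/3)·(2·(32/3)-(16/3))/16² = -17/3 kN·m
Load 2 — point force P=12 kN at a=4 m (b=L-a=12):
  R_A = Pb²(3a+b)/L³ = 12·12²·(3·4+12)/16³ = 81/8 kN
  M_A = Pab²/L² = 12·4·12²/16² = 27 kN·m
  R_B = Pa²(a+3b)/L³ = 12·4²·(4+3·12)/16³ = 15/8 kN
  M_B = -Pa²b/L² = -12·4²·12/16² = -9 kN·m
Load 3 — point force P=-14 kN at a=12 m (b=L-a=4):
  R_A = Pb²(3a+b)/L³ = (-14)·4²·(3·12+4)/16³ = -35/16 kN
  M_A = Pab²/L² = (-14)·12·4²/16² = -21/2 kN·m
  R_B = Pa²(a+3b)/L³ = (-14)·12²·(12+3·4)/16³ = -189/16 kN
  M_B = -Pa²b/L² = -(-14)·12²·4/16² = 63/2 kN·m
Superposition: R_A = 313/48 kN, M_A = 33/2 kN·m, R_B = -409/48 kN, M_B = 101/6 kN·m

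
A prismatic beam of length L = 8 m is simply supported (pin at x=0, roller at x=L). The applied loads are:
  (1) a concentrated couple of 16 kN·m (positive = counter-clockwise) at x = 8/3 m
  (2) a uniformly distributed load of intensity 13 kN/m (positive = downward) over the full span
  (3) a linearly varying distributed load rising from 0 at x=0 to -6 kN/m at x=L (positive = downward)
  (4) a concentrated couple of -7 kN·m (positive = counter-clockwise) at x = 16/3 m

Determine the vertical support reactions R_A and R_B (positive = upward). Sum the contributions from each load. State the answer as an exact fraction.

R_A = 361/8 kN, R_B = 279/8 kN

Load 1 — applied couple M₀=16 kN·m at a=8/3 m (b=L-a=16/3):
  R_A = M₀/L = 16/8 = 2 kN
  R_B = -M₀/L = -16/8 = -2 kN
Load 2 — uniform load w=13 kN/m over full span:
  R_A = wL/2 = 13·8/2 = 52 kN
  R_B = wL/2 = 13·8/2 = 52 kN
Load 3 — triangular load w₀=-6 kN/m (0→w₀ over full span):
  R_A = w₀L/6 = (-6)·8/6 = -8 kN
  R_B = w₀L/3 = (-6)·8/3 = -16 kN
Load 4 — applied couple M₀=-7 kN·m at a=16/3 m (b=L-a=8/3):
  R_A = M₀/L = (-7)/8 = -7/8 kN
  R_B = -M₀/L = -(-7)/8 = 7/8 kN
Superposition: R_A = 361/8 kN, R_B = 279/8 kN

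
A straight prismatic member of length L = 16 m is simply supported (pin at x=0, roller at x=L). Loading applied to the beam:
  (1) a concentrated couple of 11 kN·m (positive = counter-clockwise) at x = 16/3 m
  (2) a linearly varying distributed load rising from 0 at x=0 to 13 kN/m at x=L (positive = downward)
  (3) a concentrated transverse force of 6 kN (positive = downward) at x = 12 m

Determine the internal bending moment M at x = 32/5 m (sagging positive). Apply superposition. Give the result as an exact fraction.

M(32/5) = 23671/125 kN·m

Load 1 — applied couple M₀=11 kN·m at a=16/3 m (b=L-a=32/3):
  M_1 = M₀x/L - M₀  [x>a] = 11·(32/5)/16 - 11 = -33/5 kN·m
Load 2 — triangular load w₀=13 kN/m (0→w₀ over full span):
  M_2 = w₀Lx/6 - w₀x³/(6L) = 13·16·(32/5)/6 - 13·(32/5)³/(6·16) = 23296/125 kN·m
Load 3 — point force P=6 kN at a=12 m (b=L-a=4):
  M_3 = Pbx/L  [x≤a] = 6·4·(32/5)/16 = 48/5 kN·m
Superposition: M = Σ M_i = 23671/125 kN·m ≈ 189.368000 kN·m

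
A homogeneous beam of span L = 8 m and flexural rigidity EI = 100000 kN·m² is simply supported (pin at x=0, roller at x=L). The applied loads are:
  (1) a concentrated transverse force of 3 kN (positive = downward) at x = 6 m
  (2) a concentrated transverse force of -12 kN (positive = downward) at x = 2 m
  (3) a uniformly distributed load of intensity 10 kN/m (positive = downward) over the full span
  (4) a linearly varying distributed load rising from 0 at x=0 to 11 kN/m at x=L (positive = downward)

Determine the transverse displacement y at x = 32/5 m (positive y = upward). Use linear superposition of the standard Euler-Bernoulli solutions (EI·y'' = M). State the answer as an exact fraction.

Load 1 — point force P=3 kN at a=6 m (b=L-a=2):
  y_1 = -Pa(L-x)(2Lx-a²-x²)/(6LEI)  [x>a] = -3·6·(8-(32/5))·(2·8·(32/5)-6²-(32/5)²)/(6·8·100000) = -477/3125000 m
Load 2 — point force P=-12 kN at a=2 m (b=L-a=6):
  y_2 = -Pa(L-x)(2Lx-a²-x²)/(6LEI)  [x>a] = -(-12)·2·(8-(32/5))·(2·8·(32/5)-2²-(32/5)²)/(6·8·100000) = 359/781250 m
Load 3 — uniform load w=10 kN/m over full span:
  y_3 = -wx(L³-2Lx²+x³)/(24EI) = -10·(32/5)·(8³-2·8·(32/5)²+(32/5)³)/(24·100000) = -3712/1171875 m
Load 4 — triangular load w₀=11 kN/m (0→w₀ over full span):
  y_4 = -w₀x(7L⁴-10L²x²+3x⁴)/(360LEI) = -11·(32/5)·(7·8⁴-10·8²·(32/5)²+3·(32/5)⁴)/(360·8·100000) = -89408/48828125 m
Superposition: y = Σ y_i = -5498167/1171875000 m ≈ -0.004692 m

y(32/5) = -5498167/1171875000 m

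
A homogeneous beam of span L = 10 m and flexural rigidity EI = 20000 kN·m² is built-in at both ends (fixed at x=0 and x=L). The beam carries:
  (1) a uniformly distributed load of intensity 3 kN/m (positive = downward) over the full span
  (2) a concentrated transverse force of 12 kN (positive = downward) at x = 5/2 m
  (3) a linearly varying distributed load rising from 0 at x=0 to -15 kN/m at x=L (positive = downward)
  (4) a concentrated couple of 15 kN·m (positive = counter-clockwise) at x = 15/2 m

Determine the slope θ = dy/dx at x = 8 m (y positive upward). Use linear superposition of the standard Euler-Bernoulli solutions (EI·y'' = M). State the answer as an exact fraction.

Load 1 — uniform load w=3 kN/m over full span:
  θ_1 = -wx(L-x)(L-2x)/(12EI) = -3·8·(10-8)·(10-2·8)/(12·20000) = 3/2500 rad
Load 2 — point force P=12 kN at a=5/2 m (b=L-a=15/2):
  θ_2 = Pa²(L-x)(2bL-(3b+a)(L-x))/(2L³EI)  [x>a] = 12·(5/2)²·(10-8)·(2·(15/2)·10-(3·(15/2)+(5/2))·(10-8))/(2·10³·20000) = 3/8000 rad
Load 3 — triangular load w₀=-15 kN/m (0→w₀ over full span):
  θ_3 = -w₀(2x(L-x)(L-2x)(x+2L)+x²(L-x)²)/(120LEI) = -(-15)·(2·8·(10-8)·(10-2·8)·(8+2·10)+8²·(10-8)²)/(120·10·20000) = -2/625 rad
Load 4 — applied couple M₀=15 kN·m at a=15/2 m (b=L-a=5/2):
  θ_4 = (R_Ax²/2 - M_Ax - M₀(x-a))/EI  [x>a] with R_A=27/16, M_A=75/16 = ((27/16)·8²/2 - (75/16)·8 - 15·(8-(15/2)))/20000 = 9/20000 rad
Superposition: θ = Σ θ_i = -47/40000 rad ≈ -0.001175 rad

θ(8) = -47/40000 rad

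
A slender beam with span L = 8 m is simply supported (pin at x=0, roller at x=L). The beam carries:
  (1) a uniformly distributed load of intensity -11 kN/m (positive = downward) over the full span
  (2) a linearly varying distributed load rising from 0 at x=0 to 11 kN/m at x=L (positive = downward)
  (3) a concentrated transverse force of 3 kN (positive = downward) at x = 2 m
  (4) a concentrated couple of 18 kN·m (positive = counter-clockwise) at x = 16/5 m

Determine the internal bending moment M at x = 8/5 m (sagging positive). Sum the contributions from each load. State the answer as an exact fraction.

Load 1 — uniform load w=-11 kN/m over full span:
  M_1 = wx(L-x)/2 = (-11)·(8/5)·(8-(8/5))/2 = -1408/25 kN·m
Load 2 — triangular load w₀=11 kN/m (0→w₀ over full span):
  M_2 = w₀Lx/6 - w₀x³/(6L) = 11·8·(8/5)/6 - 11·(8/5)³/(6·8) = 2816/125 kN·m
Load 3 — point force P=3 kN at a=2 m (b=L-a=6):
  M_3 = Pbx/L  [x≤a] = 3·6·(8/5)/8 = 18/5 kN·m
Load 4 — applied couple M₀=18 kN·m at a=16/5 m (b=L-a=24/5):
  M_4 = M₀x/L  [x≤a] = 18·(8/5)/8 = 18/5 kN·m
Superposition: M = Σ M_i = -3324/125 kN·m ≈ -26.592000 kN·m

M(8/5) = -3324/125 kN·m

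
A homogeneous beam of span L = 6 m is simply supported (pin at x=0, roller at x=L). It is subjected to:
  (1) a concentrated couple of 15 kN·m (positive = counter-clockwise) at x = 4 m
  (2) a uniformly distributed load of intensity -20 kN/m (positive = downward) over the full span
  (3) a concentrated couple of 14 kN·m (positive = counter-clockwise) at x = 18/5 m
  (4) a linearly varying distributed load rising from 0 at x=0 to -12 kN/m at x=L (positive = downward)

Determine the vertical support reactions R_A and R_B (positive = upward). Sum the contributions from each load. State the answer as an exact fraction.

R_A = -403/6 kN, R_B = -533/6 kN

Load 1 — applied couple M₀=15 kN·m at a=4 m (b=L-a=2):
  R_A = M₀/L = 15/6 = 5/2 kN
  R_B = -M₀/L = -15/6 = -5/2 kN
Load 2 — uniform load w=-20 kN/m over full span:
  R_A = wL/2 = (-20)·6/2 = -60 kN
  R_B = wL/2 = (-20)·6/2 = -60 kN
Load 3 — applied couple M₀=14 kN·m at a=18/5 m (b=L-a=12/5):
  R_A = M₀/L = 14/6 = 7/3 kN
  R_B = -M₀/L = -14/6 = -7/3 kN
Load 4 — triangular load w₀=-12 kN/m (0→w₀ over full span):
  R_A = w₀L/6 = (-12)·6/6 = -12 kN
  R_B = w₀L/3 = (-12)·6/3 = -24 kN
Superposition: R_A = -403/6 kN, R_B = -533/6 kN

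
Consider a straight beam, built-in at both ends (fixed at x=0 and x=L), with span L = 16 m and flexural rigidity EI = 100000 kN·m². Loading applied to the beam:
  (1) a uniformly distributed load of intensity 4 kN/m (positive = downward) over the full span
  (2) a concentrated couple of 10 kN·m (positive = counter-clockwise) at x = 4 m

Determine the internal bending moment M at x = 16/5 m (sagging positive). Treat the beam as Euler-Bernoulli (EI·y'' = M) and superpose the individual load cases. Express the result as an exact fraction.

Load 1 — uniform load w=4 kN/m over full span:
  M_1 = wLx/2 - wL²/12 - wx²/2 = 4·16·(16/5)/2 - 4·16²/12 - 4·(16/5)²/2 = -256/75 kN·m
Load 2 — applied couple M₀=10 kN·m at a=4 m (b=L-a=12):
  M_2 = R_Ax - M_A  [x≤a] with R_A=45/64, M_A=-15/8 = (45/64)·(16/5) - (-15/8) = 33/8 kN·m
Superposition: M = Σ M_i = 427/600 kN·m ≈ 0.711667 kN·m

M(16/5) = 427/600 kN·m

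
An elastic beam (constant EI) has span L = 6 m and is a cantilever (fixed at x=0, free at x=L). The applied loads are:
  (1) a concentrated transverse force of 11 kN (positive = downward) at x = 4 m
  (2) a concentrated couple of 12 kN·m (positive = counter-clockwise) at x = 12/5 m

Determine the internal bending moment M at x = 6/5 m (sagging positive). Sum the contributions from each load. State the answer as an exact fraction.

Load 1 — point force P=11 kN at a=4 m (b=L-a=2):
  M_1 = -P(a-x)  [x≤a] = -11·(4-(6/5)) = -154/5 kN·m
Load 2 — applied couple M₀=12 kN·m at a=12/5 m (b=L-a=18/5):
  M_2 = M₀  [x≤a] = 12 = 12 kN·m
Superposition: M = Σ M_i = -94/5 kN·m ≈ -18.800000 kN·m

M(6/5) = -94/5 kN·m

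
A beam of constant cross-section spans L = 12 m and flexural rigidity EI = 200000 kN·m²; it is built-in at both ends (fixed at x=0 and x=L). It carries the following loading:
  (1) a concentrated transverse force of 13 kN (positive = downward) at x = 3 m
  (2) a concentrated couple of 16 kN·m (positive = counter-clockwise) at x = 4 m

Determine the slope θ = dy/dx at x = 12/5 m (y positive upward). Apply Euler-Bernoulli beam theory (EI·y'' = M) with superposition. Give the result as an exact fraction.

θ(12/5) = -797/10000000 rad

Load 1 — point force P=13 kN at a=3 m (b=L-a=9):
  θ_1 = -Pb²x(2aL-(3a+b)x)/(2L³EI)  [x≤a] = -13·9²·(12/5)·(2·3·12-(3·3+9)·(12/5))/(2·12³·200000) = -1053/10000000 rad
Load 2 — applied couple M₀=16 kN·m at a=4 m (b=L-a=8):
  θ_2 = (R_Ax²/2 - M_Ax)/EI  [x≤a] with R_A=16/9, M_A=0 = ((16/9)·(12/5)²/2 - 0·(12/5))/200000 = 2/78125 rad
Superposition: θ = Σ θ_i = -797/10000000 rad ≈ -0.000080 rad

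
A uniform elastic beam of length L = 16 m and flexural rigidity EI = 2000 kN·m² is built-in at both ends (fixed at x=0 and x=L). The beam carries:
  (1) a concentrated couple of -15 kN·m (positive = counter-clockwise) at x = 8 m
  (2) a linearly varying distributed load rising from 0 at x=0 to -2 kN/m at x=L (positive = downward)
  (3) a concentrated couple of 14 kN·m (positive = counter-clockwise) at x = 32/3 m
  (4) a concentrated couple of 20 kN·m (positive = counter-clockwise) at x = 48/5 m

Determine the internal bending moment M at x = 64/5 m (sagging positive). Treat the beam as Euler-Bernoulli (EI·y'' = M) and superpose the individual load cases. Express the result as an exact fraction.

Load 1 — applied couple M₀=-15 kN·m at a=8 m (b=L-a=8):
  M_1 = R_Ax - M_A - M₀  [x>a] with R_A=-45/32, M_A=-15/4 = (-45/32)·(64/5) - (-15/4) - (-15) = 3/4 kN·m
Load 2 — triangular load w₀=-2 kN/m (0→w₀ over full span):
  M_2 = 3w₀Lx/20 - w₀L²/30 - w₀x³/(6L) = 3·(-2)·16·(64/5)/20 - (-2)·16²/30 - (-2)·(64/5)³/(6·16) = -256/375 kN·m
Load 3 — applied couple M₀=14 kN·m at a=32/3 m (b=L-a=16/3):
  M_3 = R_Ax - M_A - M₀  [x>a] with R_A=7/6, M_A=14/3 = (7/6)·(64/5) - (14/3) - 14 = -56/15 kN·m
Load 4 — applied couple M₀=20 kN·m at a=48/5 m (b=L-a=32/5):
  M_4 = R_Ax - M_A - M₀  [x>a] with R_A=9/5, M_A=32/5 = (9/5)·(64/5) - (32/5) - 20 = -84/25 kN·m
Superposition: M = Σ M_i = -3513/500 kN·m ≈ -7.026000 kN·m

M(64/5) = -3513/500 kN·m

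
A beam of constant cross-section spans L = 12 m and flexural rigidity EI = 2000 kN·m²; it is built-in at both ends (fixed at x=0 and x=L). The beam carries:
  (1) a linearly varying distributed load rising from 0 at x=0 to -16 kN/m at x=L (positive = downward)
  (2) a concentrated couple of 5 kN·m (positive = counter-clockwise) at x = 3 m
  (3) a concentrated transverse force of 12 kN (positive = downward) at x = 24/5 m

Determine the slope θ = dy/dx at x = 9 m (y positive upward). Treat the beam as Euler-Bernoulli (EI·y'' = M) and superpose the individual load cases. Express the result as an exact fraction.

Load 1 — triangular load w₀=-16 kN/m (0→w₀ over full span):
  θ_1 = -w₀(2x(L-x)(L-2x)(x+2L)+x²(L-x)²)/(120LEI) = -(-16)·(2·9·(12-9)·(12-2·9)·(9+2·12)+9²·(12-9)²)/(120·12·2000) = -1107/20000 rad
Load 2 — applied couple M₀=5 kN·m at a=3 m (b=L-a=9):
  θ_2 = (R_Ax²/2 - M_Ax - M₀(x-a))/EI  [x>a] with R_A=15/32, M_A=-15/16 = ((15/32)·9²/2 - (-15/16)·9 - 5·(9-3))/2000 = -33/25600 rad
Load 3 — point force P=12 kN at a=24/5 m (b=L-a=36/5):
  θ_3 = Pa²(L-x)(2bL-(3b+a)(L-x))/(2L³EI)  [x>a] = 12·(24/5)²·(12-9)·(2·(36/5)·12-(3·(36/5)+(24/5))·(12-9))/(2·12³·2000) = 351/31250 rad
Superposition: θ = Σ θ_i = -726513/16000000 rad ≈ -0.045407 rad

θ(9) = -726513/16000000 rad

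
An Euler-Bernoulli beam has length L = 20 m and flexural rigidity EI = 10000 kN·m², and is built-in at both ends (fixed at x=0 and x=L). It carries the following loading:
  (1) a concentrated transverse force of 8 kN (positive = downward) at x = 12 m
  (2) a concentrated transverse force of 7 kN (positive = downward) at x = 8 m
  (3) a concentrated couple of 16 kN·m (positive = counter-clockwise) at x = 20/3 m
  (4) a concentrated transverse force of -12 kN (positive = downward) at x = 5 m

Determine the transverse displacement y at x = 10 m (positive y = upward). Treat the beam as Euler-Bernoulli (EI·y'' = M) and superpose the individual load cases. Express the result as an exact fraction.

Load 1 — point force P=8 kN at a=12 m (b=L-a=8):
  y_1 = -Pb²x²(3aL-(3a+b)x)/(6L³EI)  [x≤a] = -8·8²·10²·(3·12·20-(3·12+8)·10)/(6·20³·10000) = -56/1875 m
Load 2 — point force P=7 kN at a=8 m (b=L-a=12):
  y_2 = -Pa²(L-x)²(3bL-(3b+a)(L-x))/(6L³EI)  [x>a] = -7·8²·(20-10)²·(3·12·20-(3·12+8)·(20-10))/(6·20³·10000) = -49/1875 m
Load 3 — applied couple M₀=16 kN·m at a=20/3 m (b=L-a=40/3):
  y_3 = (R_Ax³/6 - M_Ax²/2 - M₀(x-a)²/2)/EI  [x>a] with R_A=16/15, M_A=0 = ((16/15)·10³/6 - 0·10²/2 - 16·(10-(20/3))²/2)/10000 = 2/225 m
Load 4 — point force P=-12 kN at a=5 m (b=L-a=15):
  y_4 = -Pa²(L-x)²(3bL-(3b+a)(L-x))/(6L³EI)  [x>a] = -(-12)·5²·(20-10)²·(3·15·20-(3·15+5)·(20-10))/(6·20³·10000) = 1/40 m
Superposition: y = Σ y_i = -199/9000 m ≈ -0.022111 m

y(10) = -199/9000 m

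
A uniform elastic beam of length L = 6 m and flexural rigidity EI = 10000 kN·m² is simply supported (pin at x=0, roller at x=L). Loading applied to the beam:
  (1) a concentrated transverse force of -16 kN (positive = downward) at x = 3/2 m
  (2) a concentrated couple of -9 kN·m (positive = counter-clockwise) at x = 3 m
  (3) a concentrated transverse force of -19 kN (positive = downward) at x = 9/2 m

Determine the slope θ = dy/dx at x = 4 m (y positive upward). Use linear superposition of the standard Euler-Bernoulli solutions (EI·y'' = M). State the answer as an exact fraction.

Load 1 — point force P=-16 kN at a=3/2 m (b=L-a=9/2):
  θ_1 = -Pa(2L²-6Lx+3x²+a²)/(6LEI)  [x>a] = -(-16)·(3/2)·(2·6²-6·6·4+3·4²+(3/2)²)/(6·6·10000) = -29/20000 rad
Load 2 — applied couple M₀=-9 kN·m at a=3 m (b=L-a=3):
  θ_2 = (M₀x²/(2L)-M₀(x-a)+C₁)/EI  [x>a] with C₁=M₀(3b²-L²)/(6L)=9/4 = ((-9)·4²/(2·6)-(-9)·(4-3)+(9/4))/10000 = -3/40000 rad
Load 3 — point force P=-19 kN at a=9/2 m (b=L-a=3/2):
  θ_3 = -Pb(L²-b²-3x²)/(6LEI)  [x≤a] = -(-19)·(3/2)·(6²-(3/2)²-3·4²)/(6·6·10000) = -361/320000 rad
Superposition: θ = Σ θ_i = -849/320000 rad ≈ -0.002653 rad

θ(4) = -849/320000 rad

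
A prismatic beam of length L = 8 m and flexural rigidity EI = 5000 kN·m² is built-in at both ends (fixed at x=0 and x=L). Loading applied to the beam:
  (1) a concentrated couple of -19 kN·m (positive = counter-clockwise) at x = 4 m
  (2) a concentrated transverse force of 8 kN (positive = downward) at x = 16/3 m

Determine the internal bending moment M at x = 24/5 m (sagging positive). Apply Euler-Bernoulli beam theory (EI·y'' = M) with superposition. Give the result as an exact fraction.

Load 1 — applied couple M₀=-19 kN·m at a=4 m (b=L-a=4):
  M_1 = R_Ax - M_A - M₀  [x>a] with R_A=-57/16, M_A=-19/4 = (-57/16)·(24/5) - (-19/4) - (-19) = 133/20 kN·m
Load 2 — point force P=8 kN at a=16/3 m (b=L-a=8/3):
  M_2 = Pb²(3a+b)x/L³ - Pab²/L²  [x≤a] = 8·(8/3)²·(3·(16/3)+(8/3))·(24/5)/8³ - 8·(16/3)·(8/3)²/8² = 704/135 kN·m
Superposition: M = Σ M_i = 6407/540 kN·m ≈ 11.864815 kN·m

M(24/5) = 6407/540 kN·m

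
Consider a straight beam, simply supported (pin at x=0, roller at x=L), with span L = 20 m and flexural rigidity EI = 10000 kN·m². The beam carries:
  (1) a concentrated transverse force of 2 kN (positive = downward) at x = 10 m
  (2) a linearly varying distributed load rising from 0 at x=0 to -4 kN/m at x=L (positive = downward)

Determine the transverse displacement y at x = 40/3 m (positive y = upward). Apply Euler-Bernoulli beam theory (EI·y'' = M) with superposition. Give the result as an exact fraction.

y(40/3) = 2513/7290 m

Load 1 — point force P=2 kN at a=10 m (b=L-a=10):
  y_1 = -Pa(L-x)(2Lx-a²-x²)/(6LEI)  [x>a] = -2·10·(20-(40/3))·(2·20·(40/3)-10²-(40/3)²)/(6·20·10000) = -23/810 m
Load 2 — triangular load w₀=-4 kN/m (0→w₀ over full span):
  y_2 = -w₀x(7L⁴-10L²x²+3x⁴)/(360LEI) = -(-4)·(40/3)·(7·20⁴-10·20²·(40/3)²+3·(40/3)⁴)/(360·20·10000) = 272/729 m
Superposition: y = Σ y_i = 2513/7290 m ≈ 0.344719 m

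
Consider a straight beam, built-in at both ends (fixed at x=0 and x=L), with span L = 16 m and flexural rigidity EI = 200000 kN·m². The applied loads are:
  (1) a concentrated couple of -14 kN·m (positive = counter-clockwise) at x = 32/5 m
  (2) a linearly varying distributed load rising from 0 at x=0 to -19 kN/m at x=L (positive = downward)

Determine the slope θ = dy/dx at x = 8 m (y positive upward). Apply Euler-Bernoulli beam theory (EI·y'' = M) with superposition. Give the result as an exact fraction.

θ(8) = 169/937500 rad

Load 1 — applied couple M₀=-14 kN·m at a=32/5 m (b=L-a=48/5):
  θ_1 = (R_Ax²/2 - M_Ax - M₀(x-a))/EI  [x>a] with R_A=-63/50, M_A=-42/25 = ((-63/50)·8²/2 - (-42/25)·8 - (-14)·(8-(32/5)))/200000 = -7/312500 rad
Load 2 — triangular load w₀=-19 kN/m (0→w₀ over full span):
  θ_2 = -w₀(2x(L-x)(L-2x)(x+2L)+x²(L-x)²)/(120LEI) = -(-19)·(2·8·(16-8)·(16-2·8)·(8+2·16)+8²·(16-8)²)/(120·16·200000) = 19/93750 rad
Superposition: θ = Σ θ_i = 169/937500 rad ≈ 0.000180 rad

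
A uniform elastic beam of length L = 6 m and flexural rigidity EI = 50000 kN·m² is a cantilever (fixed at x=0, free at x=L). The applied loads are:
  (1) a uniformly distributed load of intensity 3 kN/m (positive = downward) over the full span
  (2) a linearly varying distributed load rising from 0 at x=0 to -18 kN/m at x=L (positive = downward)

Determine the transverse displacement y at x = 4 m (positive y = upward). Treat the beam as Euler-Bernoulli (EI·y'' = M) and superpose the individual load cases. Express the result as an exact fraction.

Load 1 — uniform load w=3 kN/m over full span:
  y_1 = -wx²(x²-4Lx+6L²)/(24EI) = -3·4²·(4²-4·6·4+6·6²)/(24·50000) = -17/3125 m
Load 2 — triangular load w₀=-18 kN/m (0→w₀ over full span):
  y_2 = (w₀Lx³/12-w₀L²x²/6-w₀x⁵/(120L))/EI = ((-18)·6·4³/12-(-18)·6²·4²/6-(-18)·4⁵/(120·6))/50000 = 368/15625 m
Superposition: y = Σ y_i = 283/15625 m ≈ 0.018112 m

y(4) = 283/15625 m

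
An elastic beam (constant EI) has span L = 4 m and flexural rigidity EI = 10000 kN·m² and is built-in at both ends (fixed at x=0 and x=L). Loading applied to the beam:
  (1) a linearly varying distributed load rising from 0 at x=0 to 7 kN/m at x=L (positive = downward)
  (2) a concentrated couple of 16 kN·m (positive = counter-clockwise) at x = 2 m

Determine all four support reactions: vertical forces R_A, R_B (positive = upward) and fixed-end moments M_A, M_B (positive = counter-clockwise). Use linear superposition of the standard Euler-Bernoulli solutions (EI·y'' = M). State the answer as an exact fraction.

Load 1 — triangular load w₀=7 kN/m (0→w₀ over full span):
  R_A = 3w₀L/20 = 3·7·4/20 = 21/5 kN
  M_A = w₀L²/30 = 7·4²/30 = 56/15 kN·m
  R_B = 7w₀L/20 = 7·7·4/20 = 49/5 kN
  M_B = -w₀L²/20 = -7·4²/20 = -28/5 kN·m
Load 2 — applied couple M₀=16 kN·m at a=2 m (b=L-a=2):
  R_A = 6M₀ab/L³ = 6·16·2·2/4³ = 6 kN
  M_A = M₀b(2a-b)/L² = 16·2·(2·2-2)/4² = 4 kN·m
  R_B = -6M₀ab/L³ = -6·16·2·2/4³ = -6 kN
  M_B = M₀a(2b-a)/L² = 16·2·(2·2-2)/4² = 4 kN·m
Superposition: R_A = 51/5 kN, M_A = 116/15 kN·m, R_B = 19/5 kN, M_B = -8/5 kN·m

R_A = 51/5 kN, M_A = 116/15 kN·m, R_B = 19/5 kN, M_B = -8/5 kN·m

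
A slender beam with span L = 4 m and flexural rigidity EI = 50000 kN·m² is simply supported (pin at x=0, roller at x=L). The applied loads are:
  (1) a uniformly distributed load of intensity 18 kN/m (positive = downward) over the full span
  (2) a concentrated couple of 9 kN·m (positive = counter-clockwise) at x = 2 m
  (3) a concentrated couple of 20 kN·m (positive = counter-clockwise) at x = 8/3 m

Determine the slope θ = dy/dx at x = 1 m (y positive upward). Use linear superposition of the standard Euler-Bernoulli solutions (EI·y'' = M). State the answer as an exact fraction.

Load 1 — uniform load w=18 kN/m over full span:
  θ_1 = -w(L³-6Lx²+4x³)/(24EI) = -18·(4³-6·4·1²+4·1³)/(24·50000) = -33/50000 rad
Load 2 — applied couple M₀=9 kN·m at a=2 m (b=L-a=2):
  θ_2 = (M₀x²/(2L)+C₁)/EI  [x≤a] with C₁=M₀(3b²-L²)/(6L)=-3/2 = (9·1²/(2·4)+(-3/2))/50000 = -3/400000 rad
Load 3 — applied couple M₀=20 kN·m at a=8/3 m (b=L-a=4/3):
  θ_3 = (M₀x²/(2L)+C₁)/EI  [x≤a] with C₁=M₀(3b²-L²)/(6L)=-80/9 = (20·1²/(2·4)+(-80/9))/50000 = -23/180000 rad
Superposition: θ = Σ θ_i = -2863/3600000 rad ≈ -0.000795 rad

θ(1) = -2863/3600000 rad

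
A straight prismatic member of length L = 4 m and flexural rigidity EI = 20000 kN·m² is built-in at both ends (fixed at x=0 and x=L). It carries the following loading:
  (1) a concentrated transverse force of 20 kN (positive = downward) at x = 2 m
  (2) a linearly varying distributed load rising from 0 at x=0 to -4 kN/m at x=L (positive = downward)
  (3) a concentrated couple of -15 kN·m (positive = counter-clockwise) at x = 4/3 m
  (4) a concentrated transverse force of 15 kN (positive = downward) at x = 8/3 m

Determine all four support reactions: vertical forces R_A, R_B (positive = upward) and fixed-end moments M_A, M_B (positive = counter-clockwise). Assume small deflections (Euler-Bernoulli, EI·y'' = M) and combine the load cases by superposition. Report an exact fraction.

Load 1 — point force P=20 kN at a=2 m (b=L-a=2):
  R_A = Pb²(3a+b)/L³ = 20·2²·(3·2+2)/4³ = 10 kN
  M_A = Pab²/L² = 20·2·2²/4² = 10 kN·m
  R_B = Pa²(a+3b)/L³ = 20·2²·(2+3·2)/4³ = 10 kN
  M_B = -Pa²b/L² = -20·2²·2/4² = -10 kN·m
Load 2 — triangular load w₀=-4 kN/m (0→w₀ over full span):
  R_A = 3w₀L/20 = 3·(-4)·4/20 = -12/5 kN
  M_A = w₀L²/30 = (-4)·4²/30 = -32/15 kN·m
  R_B = 7w₀L/20 = 7·(-4)·4/20 = -28/5 kN
  M_B = -w₀L²/20 = -(-4)·4²/20 = 16/5 kN·m
Load 3 — applied couple M₀=-15 kN·m at a=4/3 m (b=L-a=8/3):
  R_A = 6M₀ab/L³ = 6·(-15)·(4/3)·(8/3)/4³ = -5 kN
  M_A = M₀b(2a-b)/L² = (-15)·(8/3)·(2·(4/3)-(8/3))/4² = 0 kN·m
  R_B = -6M₀ab/L³ = -6·(-15)·(4/3)·(8/3)/4³ = 5 kN
  M_B = M₀a(2b-a)/L² = (-15)·(4/3)·(2·(8/3)-(4/3))/4² = -5 kN·m
Load 4 — point force P=15 kN at a=8/3 m (b=L-a=4/3):
  R_A = Pb²(3a+b)/L³ = 15·(4/3)²·(3·(8/3)+(4/3))/4³ = 35/9 kN
  M_A = Pab²/L² = 15·(8/3)·(4/3)²/4² = 40/9 kN·m
  R_B = Pa²(a+3b)/L³ = 15·(8/3)²·((8/3)+3·(4/3))/4³ = 100/9 kN
  M_B = -Pa²b/L² = -15·(8/3)²·(4/3)/4² = -80/9 kN·m
Superposition: R_A = 292/45 kN, M_A = 554/45 kN·m, R_B = 923/45 kN, M_B = -931/45 kN·m

R_A = 292/45 kN, M_A = 554/45 kN·m, R_B = 923/45 kN, M_B = -931/45 kN·m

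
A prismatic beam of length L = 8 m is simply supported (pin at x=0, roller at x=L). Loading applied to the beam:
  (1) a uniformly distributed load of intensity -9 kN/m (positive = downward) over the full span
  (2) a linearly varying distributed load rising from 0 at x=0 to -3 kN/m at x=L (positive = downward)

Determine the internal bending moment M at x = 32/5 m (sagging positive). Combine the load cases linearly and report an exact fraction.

M(32/5) = -6912/125 kN·m

Load 1 — uniform load w=-9 kN/m over full span:
  M_1 = wx(L-x)/2 = (-9)·(32/5)·(8-(32/5))/2 = -1152/25 kN·m
Load 2 — triangular load w₀=-3 kN/m (0→w₀ over full span):
  M_2 = w₀Lx/6 - w₀x³/(6L) = (-3)·8·(32/5)/6 - (-3)·(32/5)³/(6·8) = -1152/125 kN·m
Superposition: M = Σ M_i = -6912/125 kN·m ≈ -55.296000 kN·m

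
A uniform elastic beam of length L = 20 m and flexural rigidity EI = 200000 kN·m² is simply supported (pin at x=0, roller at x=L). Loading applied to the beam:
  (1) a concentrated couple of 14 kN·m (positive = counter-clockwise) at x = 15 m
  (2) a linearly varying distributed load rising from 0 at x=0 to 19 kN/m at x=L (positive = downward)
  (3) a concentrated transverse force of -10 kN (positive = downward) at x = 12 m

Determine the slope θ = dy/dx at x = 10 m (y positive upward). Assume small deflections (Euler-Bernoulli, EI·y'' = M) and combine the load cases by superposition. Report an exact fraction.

θ(10) = -5891/7200000 rad

Load 1 — applied couple M₀=14 kN·m at a=15 m (b=L-a=5):
  θ_1 = (M₀x²/(2L)+C₁)/EI  [x≤a] with C₁=M₀(3b²-L²)/(6L)=-455/12 = (14·10²/(2·20)+(-455/12))/200000 = -7/480000 rad
Load 2 — triangular load w₀=19 kN/m (0→w₀ over full span):
  θ_2 = -w₀(7L⁴-30L²x²+15x⁴)/(360LEI) = -19·(7·20⁴-30·20²·10²+15·10⁴)/(360·20·200000) = -133/144000 rad
Load 3 — point force P=-10 kN at a=12 m (b=L-a=8):
  θ_3 = -Pb(L²-b²-3x²)/(6LEI)  [x≤a] = -(-10)·8·(20²-8²-3·10²)/(6·20·200000) = 3/25000 rad
Superposition: θ = Σ θ_i = -5891/7200000 rad ≈ -0.000818 rad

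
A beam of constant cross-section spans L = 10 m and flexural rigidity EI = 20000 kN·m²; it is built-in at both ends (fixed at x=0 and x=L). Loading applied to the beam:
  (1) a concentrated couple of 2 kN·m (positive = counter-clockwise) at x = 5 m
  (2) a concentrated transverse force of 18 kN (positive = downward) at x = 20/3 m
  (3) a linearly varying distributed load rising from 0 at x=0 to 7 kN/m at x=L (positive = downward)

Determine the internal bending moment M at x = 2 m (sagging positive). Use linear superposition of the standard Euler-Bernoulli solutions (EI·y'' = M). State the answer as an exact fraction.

M(2) = -43/6 kN·m

Load 1 — applied couple M₀=2 kN·m at a=5 m (b=L-a=5):
  M_1 = R_Ax - M_A  [x≤a] with R_A=3/10, M_A=1/2 = (3/10)·2 - (1/2) = 1/10 kN·m
Load 2 — point force P=18 kN at a=20/3 m (b=L-a=10/3):
  M_2 = Pb²(3a+b)x/L³ - Pab²/L²  [x≤a] = 18·(10/3)²·(3·(20/3)+(10/3))·2/10³ - 18·(20/3)·(10/3)²/10² = -4 kN·m
Load 3 — triangular load w₀=7 kN/m (0→w₀ over full span):
  M_3 = 3w₀Lx/20 - w₀L²/30 - w₀x³/(6L) = 3·7·10·2/20 - 7·10²/30 - 7·2³/(6·10) = -49/15 kN·m
Superposition: M = Σ M_i = -43/6 kN·m ≈ -7.166667 kN·m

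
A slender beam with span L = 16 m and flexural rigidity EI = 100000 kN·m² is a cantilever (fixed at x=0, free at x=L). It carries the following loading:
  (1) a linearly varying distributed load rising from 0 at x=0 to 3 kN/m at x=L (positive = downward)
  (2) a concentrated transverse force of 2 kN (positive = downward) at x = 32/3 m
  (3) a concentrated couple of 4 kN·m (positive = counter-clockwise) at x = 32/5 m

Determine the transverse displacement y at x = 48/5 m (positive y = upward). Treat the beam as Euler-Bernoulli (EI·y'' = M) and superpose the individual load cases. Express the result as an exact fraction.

Load 1 — triangular load w₀=3 kN/m (0→w₀ over full span):
  y_1 = (w₀Lx³/12-w₀L²x²/6-w₀x⁵/(120L))/EI = (3·16·(48/5)³/12-3·16²·(48/5)²/6-3·(48/5)⁵/(120·16))/100000 = -4094208/48828125 m
Load 2 — point force P=2 kN at a=32/3 m (b=L-a=16/3):
  y_2 = -Px²(3a-x)/(6EI)  [x≤a] = -2·(48/5)²·(3·(32/3)-(48/5))/(6·100000) = -2688/390625 m
Load 3 — applied couple M₀=4 kN·m at a=32/5 m (b=L-a=48/5):
  y_3 = M₀a(2x-a)/(2EI)  [x>a] = 4·(32/5)·(2·(48/5)-(32/5))/(2·100000) = 128/78125 m
Superposition: y = Σ y_i = -4350208/48828125 m ≈ -0.089092 m

y(48/5) = -4350208/48828125 m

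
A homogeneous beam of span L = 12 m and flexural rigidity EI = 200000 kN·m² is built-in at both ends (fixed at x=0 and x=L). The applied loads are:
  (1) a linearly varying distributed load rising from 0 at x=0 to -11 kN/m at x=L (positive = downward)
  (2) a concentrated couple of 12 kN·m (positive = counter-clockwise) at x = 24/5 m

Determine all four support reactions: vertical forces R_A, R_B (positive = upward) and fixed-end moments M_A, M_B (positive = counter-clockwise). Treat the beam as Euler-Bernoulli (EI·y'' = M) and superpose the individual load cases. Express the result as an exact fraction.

R_A = -459/25 kN, M_A = -1284/25 kN·m, R_B = -1191/25 kN, M_B = 2076/25 kN·m

Load 1 — triangular load w₀=-11 kN/m (0→w₀ over full span):
  R_A = 3w₀L/20 = 3·(-11)·12/20 = -99/5 kN
  M_A = w₀L²/30 = (-11)·12²/30 = -264/5 kN·m
  R_B = 7w₀L/20 = 7·(-11)·12/20 = -231/5 kN
  M_B = -w₀L²/20 = -(-11)·12²/20 = 396/5 kN·m
Load 2 — applied couple M₀=12 kN·m at a=24/5 m (b=L-a=36/5):
  R_A = 6M₀ab/L³ = 6·12·(24/5)·(36/5)/12³ = 36/25 kN
  M_A = M₀b(2a-b)/L² = 12·(36/5)·(2·(24/5)-(36/5))/12² = 36/25 kN·m
  R_B = -6M₀ab/L³ = -6·12·(24/5)·(36/5)/12³ = -36/25 kN
  M_B = M₀a(2b-a)/L² = 12·(24/5)·(2·(36/5)-(24/5))/12² = 96/25 kN·m
Superposition: R_A = -459/25 kN, M_A = -1284/25 kN·m, R_B = -1191/25 kN, M_B = 2076/25 kN·m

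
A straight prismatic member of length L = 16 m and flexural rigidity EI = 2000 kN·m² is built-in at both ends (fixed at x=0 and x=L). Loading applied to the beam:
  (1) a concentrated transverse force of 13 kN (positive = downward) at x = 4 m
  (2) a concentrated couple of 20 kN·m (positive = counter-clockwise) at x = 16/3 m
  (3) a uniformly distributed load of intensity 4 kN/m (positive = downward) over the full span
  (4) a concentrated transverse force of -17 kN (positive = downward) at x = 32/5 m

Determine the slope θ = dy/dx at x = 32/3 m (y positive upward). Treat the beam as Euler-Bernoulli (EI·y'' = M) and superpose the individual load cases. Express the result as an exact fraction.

Load 1 — point force P=13 kN at a=4 m (b=L-a=12):
  θ_1 = Pa²(L-x)(2bL-(3b+a)(L-x))/(2L³EI)  [x>a] = 13·4²·(16-(32/3))·(2·12·16-(3·12+4)·(16-(32/3)))/(2·16³·2000) = 13/1125 rad
Load 2 — applied couple M₀=20 kN·m at a=16/3 m (b=L-a=32/3):
  θ_2 = (R_Ax²/2 - M_Ax - M₀(x-a))/EI  [x>a] with R_A=5/3, M_A=0 = ((5/3)·(32/3)²/2 - 0·(32/3) - 20·((32/3)-(16/3)))/2000 = -4/675 rad
Load 3 — uniform load w=4 kN/m over full span:
  θ_3 = -wx(L-x)(L-2x)/(12EI) = -4·(32/3)·(16-(32/3))·(16-2·(32/3))/(12·2000) = 512/10125 rad
Load 4 — point force P=-17 kN at a=32/5 m (b=L-a=48/5):
  θ_4 = Pa²(L-x)(2bL-(3b+a)(L-x))/(2L³EI)  [x>a] = (-17)·(32/5)²·(16-(32/3))·(2·(48/5)·16-(3·(48/5)+(32/5))·(16-(32/3)))/(2·16³·2000) = -3808/140625 rad
Superposition: θ = Σ θ_i = 36853/1265625 rad ≈ 0.029118 rad

θ(32/3) = 36853/1265625 rad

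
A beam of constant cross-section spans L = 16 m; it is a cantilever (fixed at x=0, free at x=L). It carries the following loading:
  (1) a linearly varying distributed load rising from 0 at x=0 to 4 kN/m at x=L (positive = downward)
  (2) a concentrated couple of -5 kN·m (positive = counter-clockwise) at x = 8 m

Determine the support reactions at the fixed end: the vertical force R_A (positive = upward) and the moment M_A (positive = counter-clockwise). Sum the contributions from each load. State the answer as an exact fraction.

Load 1 — triangular load w₀=4 kN/m (0→w₀ over full span):
  R_A = w₀L/2 = 4·16/2 = 32 kN
  M_A = w₀L²/3 = 4·16²/3 = 1024/3 kN·m
Load 2 — applied couple M₀=-5 kN·m at a=8 m (b=L-a=8):
  R_A = 0 kN
  M_A = -M₀ = -(-5) = 5 kN·m
Superposition: R_A = 32 kN, M_A = 1039/3 kN·m

R_A = 32 kN, M_A = 1039/3 kN·m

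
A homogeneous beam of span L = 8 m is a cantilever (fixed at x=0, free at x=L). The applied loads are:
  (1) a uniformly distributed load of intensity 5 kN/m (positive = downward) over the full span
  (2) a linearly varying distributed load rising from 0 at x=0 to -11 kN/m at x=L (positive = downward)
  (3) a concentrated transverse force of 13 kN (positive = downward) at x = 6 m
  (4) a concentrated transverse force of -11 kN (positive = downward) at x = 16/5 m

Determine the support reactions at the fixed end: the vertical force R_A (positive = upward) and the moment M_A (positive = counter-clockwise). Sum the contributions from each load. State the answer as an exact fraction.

Load 1 — uniform load w=5 kN/m over full span:
  R_A = wL = 5·8 = 40 kN
  M_A = wL²/2 = 5·8²/2 = 160 kN·m
Load 2 — triangular load w₀=-11 kN/m (0→w₀ over full span):
  R_A = w₀L/2 = (-11)·8/2 = -44 kN
  M_A = w₀L²/3 = (-11)·8²/3 = -704/3 kN·m
Load 3 — point force P=13 kN at a=6 m (b=L-a=2):
  R_A = P = 13 kN
  M_A = Pa = 13·6 = 78 kN·m
Load 4 — point force P=-11 kN at a=16/5 m (b=L-a=24/5):
  R_A = P = (-11) = -11 kN
  M_A = Pa = (-11)·(16/5) = -176/5 kN·m
Superposition: R_A = -2 kN, M_A = -478/15 kN·m

R_A = -2 kN, M_A = -478/15 kN·m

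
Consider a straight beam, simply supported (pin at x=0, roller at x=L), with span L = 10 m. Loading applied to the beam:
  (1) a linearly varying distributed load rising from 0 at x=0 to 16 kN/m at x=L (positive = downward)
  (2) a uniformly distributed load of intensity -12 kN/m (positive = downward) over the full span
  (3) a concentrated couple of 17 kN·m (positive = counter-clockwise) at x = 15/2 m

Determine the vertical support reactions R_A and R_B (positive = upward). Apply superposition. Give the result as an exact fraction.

Load 1 — triangular load w₀=16 kN/m (0→w₀ over full span):
  R_A = w₀L/6 = 16·10/6 = 80/3 kN
  R_B = w₀L/3 = 16·10/3 = 160/3 kN
Load 2 — uniform load w=-12 kN/m over full span:
  R_A = wL/2 = (-12)·10/2 = -60 kN
  R_B = wL/2 = (-12)·10/2 = -60 kN
Load 3 — applied couple M₀=17 kN·m at a=15/2 m (b=L-a=5/2):
  R_A = M₀/L = 17/10 kN
  R_B = -M₀/L = -17/10 kN
Superposition: R_A = -949/30 kN, R_B = -251/30 kN

R_A = -949/30 kN, R_B = -251/30 kN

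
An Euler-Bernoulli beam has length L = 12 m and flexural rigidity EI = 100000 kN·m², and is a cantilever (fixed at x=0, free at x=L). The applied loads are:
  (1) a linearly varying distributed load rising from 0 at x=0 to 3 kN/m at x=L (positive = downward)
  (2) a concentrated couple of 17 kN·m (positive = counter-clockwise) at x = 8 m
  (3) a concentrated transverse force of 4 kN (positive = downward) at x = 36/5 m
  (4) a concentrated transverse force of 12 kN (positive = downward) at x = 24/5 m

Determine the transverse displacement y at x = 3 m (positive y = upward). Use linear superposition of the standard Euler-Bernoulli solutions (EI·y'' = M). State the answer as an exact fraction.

y(3) = -129249/16000000 m

Load 1 — triangular load w₀=3 kN/m (0→w₀ over full span):
  y_1 = (w₀Lx³/12-w₀L²x²/6-w₀x⁵/(120L))/EI = (3·12·3³/12-3·12²·3²/6-3·3⁵/(120·12))/100000 = -90801/16000000 m
Load 2 — applied couple M₀=17 kN·m at a=8 m (b=L-a=4):
  y_2 = M₀x²/(2EI)  [x≤a] = 17·3²/(2·100000) = 153/200000 m
Load 3 — point force P=4 kN at a=36/5 m (b=L-a=24/5):
  y_3 = -Px²(3a-x)/(6EI)  [x≤a] = -4·3²·(3·(36/5)-3)/(6·100000) = -279/250000 m
Load 4 — point force P=12 kN at a=24/5 m (b=L-a=36/5):
  y_4 = -Px²(3a-x)/(6EI)  [x≤a] = -12·3²·(3·(24/5)-3)/(6·100000) = -513/250000 m
Superposition: y = Σ y_i = -129249/16000000 m ≈ -0.008078 m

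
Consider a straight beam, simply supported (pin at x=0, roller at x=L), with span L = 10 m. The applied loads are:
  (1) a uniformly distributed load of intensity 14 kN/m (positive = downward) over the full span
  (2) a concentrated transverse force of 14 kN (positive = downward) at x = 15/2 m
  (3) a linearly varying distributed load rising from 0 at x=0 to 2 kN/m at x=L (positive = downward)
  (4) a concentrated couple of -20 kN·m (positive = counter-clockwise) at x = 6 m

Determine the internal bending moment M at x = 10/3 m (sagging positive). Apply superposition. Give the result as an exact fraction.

M(10/3) = 13805/81 kN·m

Load 1 — uniform load w=14 kN/m over full span:
  M_1 = wx(L-x)/2 = 14·(10/3)·(10-(10/3))/2 = 1400/9 kN·m
Load 2 — point force P=14 kN at a=15/2 m (b=L-a=5/2):
  M_2 = Pbx/L  [x≤a] = 14·(5/2)·(10/3)/10 = 35/3 kN·m
Load 3 — triangular load w₀=2 kN/m (0→w₀ over full span):
  M_3 = w₀Lx/6 - w₀x³/(6L) = 2·10·(10/3)/6 - 2·(10/3)³/(6·10) = 800/81 kN·m
Load 4 — applied couple M₀=-20 kN·m at a=6 m (b=L-a=4):
  M_4 = M₀x/L  [x≤a] = (-20)·(10/3)/10 = -20/3 kN·m
Superposition: M = Σ M_i = 13805/81 kN·m ≈ 170.432099 kN·m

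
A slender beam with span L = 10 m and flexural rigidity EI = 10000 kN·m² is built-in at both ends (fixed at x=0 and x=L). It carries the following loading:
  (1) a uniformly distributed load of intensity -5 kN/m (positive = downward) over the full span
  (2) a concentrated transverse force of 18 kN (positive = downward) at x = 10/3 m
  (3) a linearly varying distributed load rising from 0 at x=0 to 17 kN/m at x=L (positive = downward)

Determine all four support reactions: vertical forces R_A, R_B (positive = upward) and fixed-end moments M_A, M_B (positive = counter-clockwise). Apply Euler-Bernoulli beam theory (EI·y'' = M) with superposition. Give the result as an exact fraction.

R_A = 83/6 kN, M_A = 125/3 kN·m, R_B = 235/6 kN, M_B = -170/3 kN·m

Load 1 — uniform load w=-5 kN/m over full span:
  R_A = wL/2 = (-5)·10/2 = -25 kN
  M_A = wL²/12 = (-5)·10²/12 = -125/3 kN·m
  R_B = wL/2 = (-5)·10/2 = -25 kN
  M_B = -wL²/12 = -(-5)·10²/12 = 125/3 kN·m
Load 2 — point force P=18 kN at a=10/3 m (b=L-a=20/3):
  R_A = Pb²(3a+b)/L³ = 18·(20/3)²·(3·(10/3)+(20/3))/10³ = 40/3 kN
  M_A = Pab²/L² = 18·(10/3)·(20/3)²/10² = 80/3 kN·m
  R_B = Pa²(a+3b)/L³ = 18·(10/3)²·((10/3)+3·(20/3))/10³ = 14/3 kN
  M_B = -Pa²b/L² = -18·(10/3)²·(20/3)/10² = -40/3 kN·m
Load 3 — triangular load w₀=17 kN/m (0→w₀ over full span):
  R_A = 3w₀L/20 = 3·17·10/20 = 51/2 kN
  M_A = w₀L²/30 = 17·10²/30 = 170/3 kN·m
  R_B = 7w₀L/20 = 7·17·10/20 = 119/2 kN
  M_B = -w₀L²/20 = -17·10²/20 = -85 kN·m
Superposition: R_A = 83/6 kN, M_A = 125/3 kN·m, R_B = 235/6 kN, M_B = -170/3 kN·m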